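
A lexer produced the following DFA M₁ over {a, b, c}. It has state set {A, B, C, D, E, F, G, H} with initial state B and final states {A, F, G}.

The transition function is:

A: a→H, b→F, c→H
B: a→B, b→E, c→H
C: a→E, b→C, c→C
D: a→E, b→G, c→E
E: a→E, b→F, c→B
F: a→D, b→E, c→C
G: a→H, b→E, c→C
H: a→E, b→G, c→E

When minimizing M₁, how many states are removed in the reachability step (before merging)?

Starting at B and following transitions, the reachable set is {B, C, D, E, F, G, H}. That leaves A unreachable — 1 in total.

1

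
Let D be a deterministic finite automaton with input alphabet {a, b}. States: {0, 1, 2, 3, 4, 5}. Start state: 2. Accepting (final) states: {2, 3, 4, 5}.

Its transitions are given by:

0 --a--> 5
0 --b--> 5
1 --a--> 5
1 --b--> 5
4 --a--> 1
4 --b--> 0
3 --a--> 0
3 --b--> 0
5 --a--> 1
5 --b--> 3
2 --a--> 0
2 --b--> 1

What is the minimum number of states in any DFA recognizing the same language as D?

3

First remove the unreachable states {4}; 5 states remain.
P0 = {2,3,5} | {0,1}.
Split {2,3,5} by δ(·,b) → {2,3} and {5}.
The partition is now stable with 3 blocks: {2,3} | {0,1} | {5}.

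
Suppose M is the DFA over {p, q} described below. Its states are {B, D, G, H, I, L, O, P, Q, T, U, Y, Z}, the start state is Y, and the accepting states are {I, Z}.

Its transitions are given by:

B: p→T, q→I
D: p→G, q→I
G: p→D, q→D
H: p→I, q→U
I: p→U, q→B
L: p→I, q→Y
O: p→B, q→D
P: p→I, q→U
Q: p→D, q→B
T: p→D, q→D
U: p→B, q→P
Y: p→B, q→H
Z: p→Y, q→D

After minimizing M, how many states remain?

5

First remove the unreachable states {L,O,Q,Z}; 9 states remain.
Initial partition by acceptance: {I} | {B,D,G,H,P,T,U,Y}.
Split {B,D,G,H,P,T,U,Y} by δ(·,p) → {B,D,G,T,U,Y} and {H,P}.
Split {B,D,G,T,U,Y} by δ(·,q) → {G,T} and {B,D} and {U,Y}.
The partition is now stable with 5 blocks: {I} | {G,T} | {H,P} | {B,D} | {U,Y}.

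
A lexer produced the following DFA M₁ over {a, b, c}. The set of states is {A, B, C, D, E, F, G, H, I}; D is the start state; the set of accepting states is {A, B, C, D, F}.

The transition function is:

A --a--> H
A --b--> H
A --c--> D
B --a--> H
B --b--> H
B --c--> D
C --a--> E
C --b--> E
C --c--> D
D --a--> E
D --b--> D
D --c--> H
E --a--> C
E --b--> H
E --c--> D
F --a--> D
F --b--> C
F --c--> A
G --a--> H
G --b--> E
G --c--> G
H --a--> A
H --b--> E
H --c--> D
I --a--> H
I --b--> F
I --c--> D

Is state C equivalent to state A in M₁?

Yes

Reachable states from the start: {A,C,D,E,H}. Unreachable: {B,F,G,I} — drop them.
P0 = {A,C,D} | {E,H}.
Split {A,C,D} by δ(·,b) → {A,C} and {D}.
Stable partition: {A,C} | {E,H} | {D} — 3 equivalence classes.
C and A lie in the same block of the stable partition, so they are equivalent — no string distinguishes them.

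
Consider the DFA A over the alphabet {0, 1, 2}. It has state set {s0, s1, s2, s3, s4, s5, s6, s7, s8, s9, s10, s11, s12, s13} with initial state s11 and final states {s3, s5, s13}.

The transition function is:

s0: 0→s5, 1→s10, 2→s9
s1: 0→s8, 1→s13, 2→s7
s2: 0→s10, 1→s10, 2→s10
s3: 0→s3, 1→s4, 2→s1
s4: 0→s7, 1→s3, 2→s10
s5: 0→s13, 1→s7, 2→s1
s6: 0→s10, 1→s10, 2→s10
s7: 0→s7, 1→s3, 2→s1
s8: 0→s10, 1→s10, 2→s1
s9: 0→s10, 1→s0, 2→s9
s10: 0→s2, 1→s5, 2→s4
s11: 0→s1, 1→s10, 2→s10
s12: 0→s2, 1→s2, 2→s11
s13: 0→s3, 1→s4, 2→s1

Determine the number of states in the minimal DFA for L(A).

First remove the unreachable states {s0,s6,s9,s12}; 10 states remain.
Initial partition by acceptance: {s3,s5,s13} | {s1,s2,s4,s7,s8,s10,s11}.
Split {s1,s2,s4,s7,s8,s10,s11} by δ(·,1) → {s1,s4,s7,s10} and {s2,s8,s11}.
On input 0, block {s1,s4,s7,s10} splits into {s1,s10} and {s4,s7}.
Stable partition: {s3,s5,s13} | {s1,s10} | {s2,s8,s11} | {s4,s7} — 4 equivalence classes.

4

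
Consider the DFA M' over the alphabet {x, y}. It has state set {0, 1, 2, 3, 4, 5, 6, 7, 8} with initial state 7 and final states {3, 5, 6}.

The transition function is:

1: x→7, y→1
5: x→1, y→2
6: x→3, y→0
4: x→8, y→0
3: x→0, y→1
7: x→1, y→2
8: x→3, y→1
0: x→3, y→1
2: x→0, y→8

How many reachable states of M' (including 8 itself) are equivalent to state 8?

2

First remove the unreachable states {4,5,6}; 6 states remain.
Start with accepting vs non-accepting: {3} | {0,1,2,7,8}.
Refine {0,1,2,7,8} on symbol x: members go to different blocks, giving {1,2,7} and {0,8}.
On input x, block {1,2,7} splits into {1,7} and {2}.
Split {1,7} by δ(·,y) → {1} and {7}.
The partition is now stable with 5 blocks: {3} | {1} | {0,8} | {2} | {7}.
The equivalence class containing 8 is {0,8}, of size 2.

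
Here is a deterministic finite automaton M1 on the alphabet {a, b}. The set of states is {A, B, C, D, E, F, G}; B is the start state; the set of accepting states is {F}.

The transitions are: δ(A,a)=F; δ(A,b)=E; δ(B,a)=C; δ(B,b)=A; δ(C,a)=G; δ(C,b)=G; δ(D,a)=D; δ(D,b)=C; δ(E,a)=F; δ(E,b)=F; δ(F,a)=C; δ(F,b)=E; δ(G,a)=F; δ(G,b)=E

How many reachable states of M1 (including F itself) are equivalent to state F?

Reachable states from the start: {A,B,C,E,F,G}. Unreachable: {D} — drop them.
Start with accepting vs non-accepting: {F} | {A,B,C,E,G}.
Refine {A,B,C,E,G} on symbol a: members go to different blocks, giving {A,E,G} and {B,C}.
Split {A,E,G} by δ(·,b) → {A,G} and {E}.
Refine {B,C} on symbol a: members go to different blocks, giving {B} and {C}.
The partition is now stable with 5 blocks: {F} | {A,G} | {B} | {E} | {C}.
The equivalence class containing F is {F}, of size 1.

1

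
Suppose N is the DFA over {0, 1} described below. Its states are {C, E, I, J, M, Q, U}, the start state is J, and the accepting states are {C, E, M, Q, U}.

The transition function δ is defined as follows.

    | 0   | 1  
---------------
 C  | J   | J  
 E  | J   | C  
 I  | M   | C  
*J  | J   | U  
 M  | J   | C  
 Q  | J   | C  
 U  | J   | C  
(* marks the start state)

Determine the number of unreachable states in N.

4

No path from J leads to E, I, M, Q; the other 3 states are all reachable.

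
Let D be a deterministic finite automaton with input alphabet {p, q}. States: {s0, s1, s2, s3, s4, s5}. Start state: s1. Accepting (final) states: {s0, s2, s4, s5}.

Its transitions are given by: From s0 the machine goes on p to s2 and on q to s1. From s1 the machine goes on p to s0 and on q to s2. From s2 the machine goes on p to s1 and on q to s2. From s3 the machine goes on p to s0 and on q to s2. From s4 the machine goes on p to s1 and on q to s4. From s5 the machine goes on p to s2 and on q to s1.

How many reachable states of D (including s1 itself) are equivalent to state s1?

1

First remove the unreachable states {s3,s4,s5}; 3 states remain.
Start with accepting vs non-accepting: {s0,s2} | {s1}.
Refine {s0,s2} on symbol p: members go to different blocks, giving {s0} and {s2}.
No further refinement is possible. Final partition (3 blocks): {s0} | {s1} | {s2}.
State s1 belongs to the block {s1}, which has 1 states.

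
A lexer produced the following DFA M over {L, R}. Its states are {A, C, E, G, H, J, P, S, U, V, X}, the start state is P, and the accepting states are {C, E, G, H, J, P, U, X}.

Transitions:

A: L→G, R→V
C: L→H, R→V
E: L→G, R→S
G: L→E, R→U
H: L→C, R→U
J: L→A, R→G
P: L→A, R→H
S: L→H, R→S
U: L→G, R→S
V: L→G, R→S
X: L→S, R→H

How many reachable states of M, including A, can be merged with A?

3

States {J,X} cannot be reached from the start state, so discard them.
Start with accepting vs non-accepting: {C,E,G,H,P,U} | {A,S,V}.
Split {C,E,G,H,P,U} by δ(·,L) → {C,E,G,H,U} and {P}.
Refine {C,E,G,H,U} on symbol R: members go to different blocks, giving {C,E,U} and {G,H}.
Stable partition: {C,E,U} | {A,S,V} | {P} | {G,H} — 4 equivalence classes.
The equivalence class containing A is {A,S,V}, of size 3.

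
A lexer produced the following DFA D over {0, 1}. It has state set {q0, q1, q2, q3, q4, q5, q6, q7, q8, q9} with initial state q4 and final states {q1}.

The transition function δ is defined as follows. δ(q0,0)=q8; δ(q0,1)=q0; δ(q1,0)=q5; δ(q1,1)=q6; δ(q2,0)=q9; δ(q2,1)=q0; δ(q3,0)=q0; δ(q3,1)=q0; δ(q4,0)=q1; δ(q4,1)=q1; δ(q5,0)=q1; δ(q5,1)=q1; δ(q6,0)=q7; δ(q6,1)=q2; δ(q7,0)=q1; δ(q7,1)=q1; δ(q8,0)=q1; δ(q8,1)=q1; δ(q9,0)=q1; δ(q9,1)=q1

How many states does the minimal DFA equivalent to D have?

3

States {q3} cannot be reached from the start state, so discard them.
P0 = {q1} | {q0,q2,q4,q5,q6,q7,q8,q9}.
On input 0, block {q0,q2,q4,q5,q6,q7,q8,q9} splits into {q4,q5,q7,q8,q9} and {q0,q2,q6}.
No further refinement is possible. Final partition (3 blocks): {q1} | {q4,q5,q7,q8,q9} | {q0,q2,q6}.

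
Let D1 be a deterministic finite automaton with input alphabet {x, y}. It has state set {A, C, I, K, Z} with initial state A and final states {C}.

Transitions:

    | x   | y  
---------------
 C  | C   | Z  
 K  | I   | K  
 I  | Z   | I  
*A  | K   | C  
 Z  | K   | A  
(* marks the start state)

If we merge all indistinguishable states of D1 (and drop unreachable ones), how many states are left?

Every state is reachable, so we keep all 5.
P0 = {C} | {A,I,K,Z}.
Refine {A,I,K,Z} on symbol y: members go to different blocks, giving {I,K,Z} and {A}.
Split {I,K,Z} by δ(·,y) → {I,K} and {Z}.
Refine {I,K} on symbol x: members go to different blocks, giving {K} and {I}.
The partition is now stable with 5 blocks: {C} | {K} | {A} | {Z} | {I}.

5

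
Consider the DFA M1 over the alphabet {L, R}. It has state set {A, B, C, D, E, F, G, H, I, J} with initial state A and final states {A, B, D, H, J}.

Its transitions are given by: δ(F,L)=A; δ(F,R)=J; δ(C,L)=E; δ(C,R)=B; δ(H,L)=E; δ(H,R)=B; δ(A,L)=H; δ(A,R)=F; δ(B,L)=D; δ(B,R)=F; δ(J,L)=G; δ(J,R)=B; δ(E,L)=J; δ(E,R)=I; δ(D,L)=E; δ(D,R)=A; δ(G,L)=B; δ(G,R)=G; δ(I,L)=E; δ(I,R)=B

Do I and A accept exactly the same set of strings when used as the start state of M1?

No

States {C} cannot be reached from the start state, so discard them.
Start with accepting vs non-accepting: {A,B,D,H,J} | {E,F,G,I}.
On input L, block {A,B,D,H,J} splits into {D,H,J} and {A,B}.
On input L, block {E,F,G,I} splits into {F,G} and {E} and {I}.
On input L, block {D,H,J} splits into {D,H} and {J}.
On input R, block {F,G} splits into {F} and {G}.
Stable partition: {D,H} | {F} | {A,B} | {E} | {I} | {J} | {G} — 7 equivalence classes.
I and A end up in different blocks, so they are distinguishable. For instance, the string 'ε' is accepted from only A.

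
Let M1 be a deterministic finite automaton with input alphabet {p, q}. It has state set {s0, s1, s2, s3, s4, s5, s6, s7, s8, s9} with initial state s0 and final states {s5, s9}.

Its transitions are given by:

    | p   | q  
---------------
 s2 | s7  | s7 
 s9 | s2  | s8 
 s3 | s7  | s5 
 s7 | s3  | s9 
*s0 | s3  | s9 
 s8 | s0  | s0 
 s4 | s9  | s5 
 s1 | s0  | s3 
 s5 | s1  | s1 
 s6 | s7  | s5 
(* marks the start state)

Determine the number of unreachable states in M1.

2

Starting at s0 and following transitions, the reachable set is {s0, s1, s2, s3, s5, s7, s8, s9}. That leaves s4, s6 unreachable — 2 in total.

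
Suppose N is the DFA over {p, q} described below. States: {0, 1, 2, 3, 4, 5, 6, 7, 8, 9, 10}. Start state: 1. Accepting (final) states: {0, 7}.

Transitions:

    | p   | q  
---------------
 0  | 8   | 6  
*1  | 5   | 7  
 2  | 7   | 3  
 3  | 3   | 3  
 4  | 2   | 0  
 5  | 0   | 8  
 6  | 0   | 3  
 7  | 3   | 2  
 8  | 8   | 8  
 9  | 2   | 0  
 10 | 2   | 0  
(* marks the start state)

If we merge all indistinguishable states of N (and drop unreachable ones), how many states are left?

4

First remove the unreachable states {4,9,10}; 8 states remain.
P0 = {0,7} | {1,2,3,5,6,8}.
Split {1,2,3,5,6,8} by δ(·,p) → {1,3,8} and {2,5,6}.
On input p, block {1,3,8} splits into {3,8} and {1}.
Stable partition: {0,7} | {3,8} | {2,5,6} | {1} — 4 equivalence classes.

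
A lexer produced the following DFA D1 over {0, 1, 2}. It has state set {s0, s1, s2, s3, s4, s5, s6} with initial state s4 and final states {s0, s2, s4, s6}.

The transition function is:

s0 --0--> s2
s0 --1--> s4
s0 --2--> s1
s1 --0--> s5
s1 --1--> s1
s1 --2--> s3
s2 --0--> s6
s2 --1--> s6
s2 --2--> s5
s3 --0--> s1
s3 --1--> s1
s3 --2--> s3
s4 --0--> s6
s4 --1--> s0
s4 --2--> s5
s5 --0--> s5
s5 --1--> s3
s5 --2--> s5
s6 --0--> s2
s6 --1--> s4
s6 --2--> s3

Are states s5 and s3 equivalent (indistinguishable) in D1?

Every state is reachable, so we keep all 7.
Start with accepting vs non-accepting: {s0,s2,s4,s6} | {s1,s3,s5}.
The partition is now stable with 2 blocks: {s0,s2,s4,s6} | {s1,s3,s5}.
s5 and s3 lie in the same block of the stable partition, so they are equivalent — no string distinguishes them.

Yes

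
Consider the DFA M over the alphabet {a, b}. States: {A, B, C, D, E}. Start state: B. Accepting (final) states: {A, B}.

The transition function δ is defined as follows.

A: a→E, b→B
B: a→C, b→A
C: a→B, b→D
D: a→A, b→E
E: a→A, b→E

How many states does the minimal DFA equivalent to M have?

Every state is reachable, so we keep all 5.
Start with accepting vs non-accepting: {A,B} | {C,D,E}.
The partition is now stable with 2 blocks: {A,B} | {C,D,E}.

2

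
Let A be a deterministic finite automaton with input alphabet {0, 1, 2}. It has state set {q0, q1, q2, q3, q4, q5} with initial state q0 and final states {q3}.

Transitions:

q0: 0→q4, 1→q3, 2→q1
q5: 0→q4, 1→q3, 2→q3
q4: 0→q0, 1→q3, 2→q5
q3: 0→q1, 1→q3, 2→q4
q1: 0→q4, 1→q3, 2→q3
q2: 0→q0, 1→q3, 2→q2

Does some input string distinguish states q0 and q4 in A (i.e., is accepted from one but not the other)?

No

States {q2} cannot be reached from the start state, so discard them.
Start with accepting vs non-accepting: {q3} | {q0,q1,q4,q5}.
Split {q0,q1,q4,q5} by δ(·,2) → {q0,q4} and {q1,q5}.
The partition is now stable with 3 blocks: {q3} | {q0,q4} | {q1,q5}.
q0 and q4 lie in the same block of the stable partition, so they are equivalent — no string distinguishes them.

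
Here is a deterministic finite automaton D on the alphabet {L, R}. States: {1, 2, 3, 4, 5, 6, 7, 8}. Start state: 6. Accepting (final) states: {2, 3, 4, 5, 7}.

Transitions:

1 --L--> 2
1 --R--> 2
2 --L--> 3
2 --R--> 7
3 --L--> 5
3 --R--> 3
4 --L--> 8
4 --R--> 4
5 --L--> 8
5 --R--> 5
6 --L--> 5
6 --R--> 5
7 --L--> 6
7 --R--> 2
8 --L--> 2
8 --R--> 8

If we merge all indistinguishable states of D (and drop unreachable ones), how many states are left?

First remove the unreachable states {1,4}; 6 states remain.
Start with accepting vs non-accepting: {2,3,5,7} | {6,8}.
Refine {2,3,5,7} on symbol L: members go to different blocks, giving {2,3} and {5,7}.
Split {2,3} by δ(·,L) → {2} and {3}.
Refine {6,8} on symbol L: members go to different blocks, giving {6} and {8}.
Refine {5,7} on symbol L: members go to different blocks, giving {5} and {7}.
The partition is now stable with 6 blocks: {2} | {6} | {5} | {3} | {8} | {7}.

6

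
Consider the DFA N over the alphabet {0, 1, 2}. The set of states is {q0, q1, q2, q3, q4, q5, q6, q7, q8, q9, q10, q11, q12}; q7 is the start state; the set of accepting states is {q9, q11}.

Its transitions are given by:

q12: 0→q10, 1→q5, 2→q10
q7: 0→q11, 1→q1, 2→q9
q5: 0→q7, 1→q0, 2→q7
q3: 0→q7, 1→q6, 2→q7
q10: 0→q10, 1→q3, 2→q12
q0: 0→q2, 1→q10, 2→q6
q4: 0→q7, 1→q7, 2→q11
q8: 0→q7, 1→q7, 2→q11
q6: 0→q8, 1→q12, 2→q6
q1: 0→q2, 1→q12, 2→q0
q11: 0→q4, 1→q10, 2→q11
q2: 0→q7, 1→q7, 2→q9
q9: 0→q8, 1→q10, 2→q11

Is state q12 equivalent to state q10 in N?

Yes

Every state is reachable, so we keep all 13.
Initial partition by acceptance: {q9,q11} | {q0,q1,q2,q3,q4,q5,q6,q7,q8,q10,q12}.
Refine {q0,q1,q2,q3,q4,q5,q6,q7,q8,q10,q12} on symbol 0: members go to different blocks, giving {q0,q1,q2,q3,q4,q5,q6,q8,q10,q12} and {q7}.
On input 0, block {q0,q1,q2,q3,q4,q5,q6,q8,q10,q12} splits into {q0,q1,q6,q10,q12} and {q2,q3,q4,q5,q8}.
On input 0, block {q0,q1,q6,q10,q12} splits into {q0,q1,q6} and {q10,q12}.
On input 1, block {q2,q3,q4,q5,q8} splits into {q2,q4,q8} and {q3,q5}.
No further refinement is possible. Final partition (6 blocks): {q9,q11} | {q0,q1,q6} | {q7} | {q2,q4,q8} | {q10,q12} | {q3,q5}.
q12 and q10 lie in the same block of the stable partition, so they are equivalent — no string distinguishes them.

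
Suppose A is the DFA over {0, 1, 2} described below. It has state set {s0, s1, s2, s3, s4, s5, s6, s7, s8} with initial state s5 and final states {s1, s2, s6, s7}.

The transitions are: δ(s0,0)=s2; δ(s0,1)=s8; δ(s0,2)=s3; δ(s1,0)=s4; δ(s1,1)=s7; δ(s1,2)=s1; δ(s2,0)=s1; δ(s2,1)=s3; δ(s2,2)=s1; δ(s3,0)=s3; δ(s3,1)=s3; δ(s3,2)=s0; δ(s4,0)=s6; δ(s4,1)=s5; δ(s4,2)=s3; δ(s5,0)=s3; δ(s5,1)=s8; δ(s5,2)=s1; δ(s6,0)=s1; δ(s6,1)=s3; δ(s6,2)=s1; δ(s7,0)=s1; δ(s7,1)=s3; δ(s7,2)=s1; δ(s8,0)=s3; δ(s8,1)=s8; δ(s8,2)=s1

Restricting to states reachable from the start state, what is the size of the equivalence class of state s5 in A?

Initial partition by acceptance: {s1,s2,s6,s7} | {s0,s3,s4,s5,s8}.
On input 0, block {s1,s2,s6,s7} splits into {s2,s6,s7} and {s1}.
Split {s0,s3,s4,s5,s8} by δ(·,0) → {s3,s5,s8} and {s0,s4}.
Refine {s3,s5,s8} on symbol 2: members go to different blocks, giving {s5,s8} and {s3}.
Stable partition: {s2,s6,s7} | {s5,s8} | {s1} | {s0,s4} | {s3} — 5 equivalence classes.
The equivalence class containing s5 is {s5,s8}, of size 2.

2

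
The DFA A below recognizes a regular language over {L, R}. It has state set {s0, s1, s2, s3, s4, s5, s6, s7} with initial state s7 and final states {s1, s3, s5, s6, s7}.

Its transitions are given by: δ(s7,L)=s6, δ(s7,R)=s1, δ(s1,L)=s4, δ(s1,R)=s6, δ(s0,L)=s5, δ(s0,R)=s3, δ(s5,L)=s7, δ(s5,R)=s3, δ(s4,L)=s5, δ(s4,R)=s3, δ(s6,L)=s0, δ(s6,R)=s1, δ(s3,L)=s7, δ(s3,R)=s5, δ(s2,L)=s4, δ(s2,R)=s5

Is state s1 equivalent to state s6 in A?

Yes

Reachable states from the start: {s0,s1,s3,s4,s5,s6,s7}. Unreachable: {s2} — drop them.
Start with accepting vs non-accepting: {s1,s3,s5,s6,s7} | {s0,s4}.
Split {s1,s3,s5,s6,s7} by δ(·,L) → {s3,s5,s7} and {s1,s6}.
Split {s3,s5,s7} by δ(·,L) → {s3,s5} and {s7}.
No further refinement is possible. Final partition (4 blocks): {s3,s5} | {s0,s4} | {s1,s6} | {s7}.
s1 and s6 lie in the same block of the stable partition, so they are equivalent — no string distinguishes them.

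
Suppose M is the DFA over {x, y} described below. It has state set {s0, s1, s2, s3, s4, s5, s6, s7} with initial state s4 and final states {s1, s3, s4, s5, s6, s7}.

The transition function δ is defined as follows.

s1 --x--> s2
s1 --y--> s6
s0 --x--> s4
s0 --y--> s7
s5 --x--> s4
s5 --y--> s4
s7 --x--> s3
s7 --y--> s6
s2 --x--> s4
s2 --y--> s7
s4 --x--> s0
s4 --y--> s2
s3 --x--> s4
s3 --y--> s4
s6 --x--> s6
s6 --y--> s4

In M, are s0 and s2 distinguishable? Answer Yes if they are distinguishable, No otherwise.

No

States {s1,s5} cannot be reached from the start state, so discard them.
Start with accepting vs non-accepting: {s3,s4,s6,s7} | {s0,s2}.
Refine {s3,s4,s6,s7} on symbol x: members go to different blocks, giving {s3,s6,s7} and {s4}.
Split {s3,s6,s7} by δ(·,x) → {s6,s7} and {s3}.
Refine {s6,s7} on symbol x: members go to different blocks, giving {s6} and {s7}.
No further refinement is possible. Final partition (5 blocks): {s6} | {s0,s2} | {s4} | {s3} | {s7}.
s0 and s2 lie in the same block of the stable partition, so they are equivalent — no string distinguishes them.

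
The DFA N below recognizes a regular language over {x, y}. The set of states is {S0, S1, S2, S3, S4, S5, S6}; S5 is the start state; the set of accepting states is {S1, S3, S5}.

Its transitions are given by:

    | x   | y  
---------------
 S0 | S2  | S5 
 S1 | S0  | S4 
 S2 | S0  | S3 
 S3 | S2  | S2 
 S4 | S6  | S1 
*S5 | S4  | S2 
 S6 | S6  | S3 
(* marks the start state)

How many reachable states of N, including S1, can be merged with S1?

Initial partition by acceptance: {S1,S3,S5} | {S0,S2,S4,S6}.
The partition is now stable with 2 blocks: {S1,S3,S5} | {S0,S2,S4,S6}.
The equivalence class containing S1 is {S1,S3,S5}, of size 3.

3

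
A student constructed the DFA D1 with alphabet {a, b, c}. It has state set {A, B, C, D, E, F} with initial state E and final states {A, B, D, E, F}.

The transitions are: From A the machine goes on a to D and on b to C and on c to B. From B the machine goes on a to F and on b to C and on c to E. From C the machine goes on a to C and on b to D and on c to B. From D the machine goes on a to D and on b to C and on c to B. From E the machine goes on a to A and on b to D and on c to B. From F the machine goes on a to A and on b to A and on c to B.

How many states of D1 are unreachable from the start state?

0

Exploring from E, all states are eventually visited, so none are unreachable.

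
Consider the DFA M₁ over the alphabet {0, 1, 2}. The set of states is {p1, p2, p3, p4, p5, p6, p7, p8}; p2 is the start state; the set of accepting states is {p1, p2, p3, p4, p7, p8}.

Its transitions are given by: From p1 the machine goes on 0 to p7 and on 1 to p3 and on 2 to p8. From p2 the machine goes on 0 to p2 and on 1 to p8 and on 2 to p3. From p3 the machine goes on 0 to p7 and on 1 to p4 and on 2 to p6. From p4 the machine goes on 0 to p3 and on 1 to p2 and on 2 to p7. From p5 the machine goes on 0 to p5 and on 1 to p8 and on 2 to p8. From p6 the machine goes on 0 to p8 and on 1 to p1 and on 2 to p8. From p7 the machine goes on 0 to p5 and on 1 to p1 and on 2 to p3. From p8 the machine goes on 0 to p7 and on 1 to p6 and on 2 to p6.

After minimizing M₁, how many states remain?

Every state is reachable, so we keep all 8.
Initial partition by acceptance: {p1,p2,p3,p4,p7,p8} | {p5,p6}.
Refine {p1,p2,p3,p4,p7,p8} on symbol 0: members go to different blocks, giving {p1,p2,p3,p4,p8} and {p7}.
On input 0, block {p1,p2,p3,p4,p8} splits into {p1,p3,p8} and {p2,p4}.
Split {p1,p3,p8} by δ(·,1) → {p1} and {p3} and {p8}.
Split {p5,p6} by δ(·,0) → {p5} and {p6}.
Split {p2,p4} by δ(·,0) → {p2} and {p4}.
No further refinement is possible. Final partition (8 blocks): {p1} | {p5} | {p7} | {p2} | {p3} | {p8} | {p6} | {p4}.

8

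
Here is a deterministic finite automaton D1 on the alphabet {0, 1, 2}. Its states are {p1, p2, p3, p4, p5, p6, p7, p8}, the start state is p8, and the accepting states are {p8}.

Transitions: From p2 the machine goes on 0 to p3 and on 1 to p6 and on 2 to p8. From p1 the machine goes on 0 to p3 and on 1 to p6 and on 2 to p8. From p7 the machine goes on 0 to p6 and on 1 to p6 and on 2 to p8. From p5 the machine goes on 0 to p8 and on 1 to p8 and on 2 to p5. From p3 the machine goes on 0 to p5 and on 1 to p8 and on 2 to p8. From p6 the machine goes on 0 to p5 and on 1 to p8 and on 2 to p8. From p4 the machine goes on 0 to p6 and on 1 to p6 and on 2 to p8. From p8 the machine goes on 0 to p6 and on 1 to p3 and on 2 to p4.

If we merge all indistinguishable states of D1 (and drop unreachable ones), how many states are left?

4

Reachable states from the start: {p3,p4,p5,p6,p8}. Unreachable: {p1,p2,p7} — drop them.
P0 = {p8} | {p3,p4,p5,p6}.
Refine {p3,p4,p5,p6} on symbol 0: members go to different blocks, giving {p3,p4,p6} and {p5}.
Refine {p3,p4,p6} on symbol 0: members go to different blocks, giving {p3,p6} and {p4}.
Stable partition: {p8} | {p3,p6} | {p5} | {p4} — 4 equivalence classes.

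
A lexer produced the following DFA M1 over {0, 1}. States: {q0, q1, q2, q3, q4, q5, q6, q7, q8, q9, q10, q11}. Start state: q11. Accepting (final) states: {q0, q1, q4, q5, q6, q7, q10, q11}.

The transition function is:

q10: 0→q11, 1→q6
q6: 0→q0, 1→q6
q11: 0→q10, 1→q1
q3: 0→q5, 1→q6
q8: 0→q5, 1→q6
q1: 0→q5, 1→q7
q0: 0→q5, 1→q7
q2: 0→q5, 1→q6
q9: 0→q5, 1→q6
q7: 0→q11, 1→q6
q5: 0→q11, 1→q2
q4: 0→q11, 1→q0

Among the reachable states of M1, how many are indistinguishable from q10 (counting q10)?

2

First remove the unreachable states {q3,q4,q8,q9}; 8 states remain.
Initial partition by acceptance: {q0,q1,q5,q6,q7,q10,q11} | {q2}.
Split {q0,q1,q5,q6,q7,q10,q11} by δ(·,1) → {q0,q1,q6,q7,q10,q11} and {q5}.
Refine {q0,q1,q6,q7,q10,q11} on symbol 0: members go to different blocks, giving {q6,q7,q10,q11} and {q0,q1}.
On input 0, block {q6,q7,q10,q11} splits into {q7,q10,q11} and {q6}.
On input 1, block {q7,q10,q11} splits into {q7,q10} and {q11}.
The partition is now stable with 6 blocks: {q7,q10} | {q2} | {q5} | {q0,q1} | {q6} | {q11}.
The equivalence class containing q10 is {q7,q10}, of size 2.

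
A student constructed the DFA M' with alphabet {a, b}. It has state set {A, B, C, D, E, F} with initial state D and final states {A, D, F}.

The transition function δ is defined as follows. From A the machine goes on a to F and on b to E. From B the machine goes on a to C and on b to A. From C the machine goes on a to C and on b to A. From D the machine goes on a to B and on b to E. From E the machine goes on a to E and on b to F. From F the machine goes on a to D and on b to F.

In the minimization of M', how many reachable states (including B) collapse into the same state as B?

2

All states are reachable from the start state.
P0 = {A,D,F} | {B,C,E}.
On input a, block {A,D,F} splits into {A,F} and {D}.
Refine {A,F} on symbol a: members go to different blocks, giving {A} and {F}.
Refine {B,C,E} on symbol b: members go to different blocks, giving {B,C} and {E}.
No further refinement is possible. Final partition (5 blocks): {A} | {B,C} | {D} | {F} | {E}.
State B belongs to the block {B,C}, which has 2 states.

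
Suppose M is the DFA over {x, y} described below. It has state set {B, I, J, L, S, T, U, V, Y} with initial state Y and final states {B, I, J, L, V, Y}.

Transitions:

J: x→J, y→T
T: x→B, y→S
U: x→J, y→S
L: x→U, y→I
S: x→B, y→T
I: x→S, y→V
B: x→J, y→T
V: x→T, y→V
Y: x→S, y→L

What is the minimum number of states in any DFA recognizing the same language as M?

All states are reachable from the start state.
Start with accepting vs non-accepting: {B,I,J,L,V,Y} | {S,T,U}.
Refine {B,I,J,L,V,Y} on symbol x: members go to different blocks, giving {I,L,V,Y} and {B,J}.
No further refinement is possible. Final partition (3 blocks): {I,L,V,Y} | {S,T,U} | {B,J}.

3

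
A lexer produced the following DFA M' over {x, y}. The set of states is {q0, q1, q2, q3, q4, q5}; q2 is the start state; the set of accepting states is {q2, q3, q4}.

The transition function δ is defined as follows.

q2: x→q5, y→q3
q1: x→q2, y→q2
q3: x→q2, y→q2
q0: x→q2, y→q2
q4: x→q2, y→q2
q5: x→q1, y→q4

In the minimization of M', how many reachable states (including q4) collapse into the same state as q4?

Reachable states from the start: {q1,q2,q3,q4,q5}. Unreachable: {q0} — drop them.
Initial partition by acceptance: {q2,q3,q4} | {q1,q5}.
On input x, block {q2,q3,q4} splits into {q3,q4} and {q2}.
Refine {q1,q5} on symbol x: members go to different blocks, giving {q1} and {q5}.
No further refinement is possible. Final partition (4 blocks): {q3,q4} | {q1} | {q2} | {q5}.
State q4 belongs to the block {q3,q4}, which has 2 states.

2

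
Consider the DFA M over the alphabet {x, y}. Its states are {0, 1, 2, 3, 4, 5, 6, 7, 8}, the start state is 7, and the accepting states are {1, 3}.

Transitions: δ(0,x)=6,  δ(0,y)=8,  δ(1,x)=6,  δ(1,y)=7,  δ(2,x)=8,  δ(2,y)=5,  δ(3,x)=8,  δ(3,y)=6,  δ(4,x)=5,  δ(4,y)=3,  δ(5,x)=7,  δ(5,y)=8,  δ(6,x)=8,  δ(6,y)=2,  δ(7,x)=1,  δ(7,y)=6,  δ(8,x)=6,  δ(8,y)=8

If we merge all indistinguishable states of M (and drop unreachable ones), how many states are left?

6

First remove the unreachable states {0,3,4}; 6 states remain.
Start with accepting vs non-accepting: {1} | {2,5,6,7,8}.
Refine {2,5,6,7,8} on symbol x: members go to different blocks, giving {2,5,6,8} and {7}.
On input x, block {2,5,6,8} splits into {2,6,8} and {5}.
Refine {2,6,8} on symbol y: members go to different blocks, giving {6,8} and {2}.
Refine {6,8} on symbol y: members go to different blocks, giving {6} and {8}.
The partition is now stable with 6 blocks: {1} | {6} | {7} | {5} | {2} | {8}.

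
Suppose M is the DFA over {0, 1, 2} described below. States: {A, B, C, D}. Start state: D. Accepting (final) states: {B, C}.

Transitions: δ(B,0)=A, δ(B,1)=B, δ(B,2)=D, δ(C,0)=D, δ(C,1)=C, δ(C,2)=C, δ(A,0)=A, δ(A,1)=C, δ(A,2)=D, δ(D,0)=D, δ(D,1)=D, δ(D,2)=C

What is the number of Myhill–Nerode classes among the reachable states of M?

2

First remove the unreachable states {A,B}; 2 states remain.
Start with accepting vs non-accepting: {C} | {D}.
The partition is now stable with 2 blocks: {C} | {D}.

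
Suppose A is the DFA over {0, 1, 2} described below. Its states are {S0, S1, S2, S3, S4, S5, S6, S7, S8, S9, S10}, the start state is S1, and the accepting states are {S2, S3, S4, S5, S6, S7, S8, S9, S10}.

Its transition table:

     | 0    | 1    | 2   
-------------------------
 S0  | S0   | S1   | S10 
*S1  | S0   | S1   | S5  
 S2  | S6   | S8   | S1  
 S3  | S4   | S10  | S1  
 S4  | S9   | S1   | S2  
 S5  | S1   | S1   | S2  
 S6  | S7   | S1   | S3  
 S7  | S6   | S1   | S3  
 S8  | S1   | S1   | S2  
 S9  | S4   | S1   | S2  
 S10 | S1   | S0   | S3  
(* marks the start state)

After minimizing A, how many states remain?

Every state is reachable, so we keep all 11.
P0 = {S2,S3,S4,S5,S6,S7,S8,S9,S10} | {S0,S1}.
Split {S2,S3,S4,S5,S6,S7,S8,S9,S10} by δ(·,0) → {S2,S3,S4,S6,S7,S9} and {S5,S8,S10}.
Split {S2,S3,S4,S6,S7,S9} by δ(·,1) → {S4,S6,S7,S9} and {S2,S3}.
The partition is now stable with 4 blocks: {S4,S6,S7,S9} | {S0,S1} | {S5,S8,S10} | {S2,S3}.

4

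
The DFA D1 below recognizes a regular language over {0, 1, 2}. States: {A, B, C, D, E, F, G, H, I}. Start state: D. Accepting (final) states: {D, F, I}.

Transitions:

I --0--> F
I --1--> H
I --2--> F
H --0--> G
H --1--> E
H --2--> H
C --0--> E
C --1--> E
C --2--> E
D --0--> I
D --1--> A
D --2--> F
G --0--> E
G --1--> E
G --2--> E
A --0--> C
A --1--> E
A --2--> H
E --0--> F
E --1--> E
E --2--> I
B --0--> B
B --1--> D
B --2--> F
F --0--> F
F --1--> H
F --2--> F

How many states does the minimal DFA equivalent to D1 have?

Reachable states from the start: {A,C,D,E,F,G,H,I}. Unreachable: {B} — drop them.
Start with accepting vs non-accepting: {D,F,I} | {A,C,E,G,H}.
On input 0, block {A,C,E,G,H} splits into {A,C,G,H} and {E}.
Split {A,C,G,H} by δ(·,0) → {A,H} and {C,G}.
The partition is now stable with 4 blocks: {D,F,I} | {A,H} | {E} | {C,G}.

4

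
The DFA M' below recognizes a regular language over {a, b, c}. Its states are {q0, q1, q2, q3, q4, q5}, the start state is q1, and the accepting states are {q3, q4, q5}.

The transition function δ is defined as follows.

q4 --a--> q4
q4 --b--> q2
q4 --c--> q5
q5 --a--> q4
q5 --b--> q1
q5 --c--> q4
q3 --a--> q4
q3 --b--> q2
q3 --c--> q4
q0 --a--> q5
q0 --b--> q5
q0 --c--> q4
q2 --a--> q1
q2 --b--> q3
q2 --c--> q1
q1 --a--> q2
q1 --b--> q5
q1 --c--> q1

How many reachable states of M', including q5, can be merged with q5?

States {q0} cannot be reached from the start state, so discard them.
P0 = {q3,q4,q5} | {q1,q2}.
The partition is now stable with 2 blocks: {q3,q4,q5} | {q1,q2}.
The equivalence class containing q5 is {q3,q4,q5}, of size 3.

3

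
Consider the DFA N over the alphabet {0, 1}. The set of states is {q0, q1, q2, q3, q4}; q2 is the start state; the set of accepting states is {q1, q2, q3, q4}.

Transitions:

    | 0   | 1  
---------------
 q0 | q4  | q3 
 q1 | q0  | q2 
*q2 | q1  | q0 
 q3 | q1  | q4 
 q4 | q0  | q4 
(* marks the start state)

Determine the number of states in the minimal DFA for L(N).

5

Every state is reachable, so we keep all 5.
Start with accepting vs non-accepting: {q1,q2,q3,q4} | {q0}.
Refine {q1,q2,q3,q4} on symbol 0: members go to different blocks, giving {q1,q4} and {q2,q3}.
Refine {q1,q4} on symbol 1: members go to different blocks, giving {q1} and {q4}.
Refine {q2,q3} on symbol 1: members go to different blocks, giving {q2} and {q3}.
The partition is now stable with 5 blocks: {q1} | {q0} | {q2} | {q4} | {q3}.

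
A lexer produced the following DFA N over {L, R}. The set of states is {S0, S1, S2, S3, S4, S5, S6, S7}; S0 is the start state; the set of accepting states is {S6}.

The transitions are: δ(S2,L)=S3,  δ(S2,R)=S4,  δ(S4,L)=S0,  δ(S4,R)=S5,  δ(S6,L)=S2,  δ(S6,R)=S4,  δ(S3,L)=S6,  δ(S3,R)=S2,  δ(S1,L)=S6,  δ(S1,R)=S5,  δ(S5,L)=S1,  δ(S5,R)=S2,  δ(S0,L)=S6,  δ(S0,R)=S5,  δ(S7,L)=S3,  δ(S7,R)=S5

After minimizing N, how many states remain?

3

States {S7} cannot be reached from the start state, so discard them.
P0 = {S6} | {S0,S1,S2,S3,S4,S5}.
Split {S0,S1,S2,S3,S4,S5} by δ(·,L) → {S0,S1,S3} and {S2,S4,S5}.
No further refinement is possible. Final partition (3 blocks): {S6} | {S0,S1,S3} | {S2,S4,S5}.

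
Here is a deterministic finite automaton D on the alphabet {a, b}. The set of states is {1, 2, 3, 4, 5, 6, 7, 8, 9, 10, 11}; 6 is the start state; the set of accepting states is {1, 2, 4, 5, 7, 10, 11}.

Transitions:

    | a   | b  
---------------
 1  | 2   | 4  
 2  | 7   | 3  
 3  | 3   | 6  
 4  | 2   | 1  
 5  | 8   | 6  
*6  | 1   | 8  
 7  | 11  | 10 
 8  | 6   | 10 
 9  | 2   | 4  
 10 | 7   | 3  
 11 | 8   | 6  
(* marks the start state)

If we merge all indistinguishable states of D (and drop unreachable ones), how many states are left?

7

First remove the unreachable states {5,9}; 9 states remain.
P0 = {1,2,4,7,10,11} | {3,6,8}.
Split {1,2,4,7,10,11} by δ(·,a) → {1,2,4,7,10} and {11}.
Split {1,2,4,7,10} by δ(·,a) → {1,2,4,10} and {7}.
Refine {1,2,4,10} on symbol a: members go to different blocks, giving {1,4} and {2,10}.
Split {3,6,8} by δ(·,a) → {3,8} and {6}.
On input a, block {3,8} splits into {3} and {8}.
Stable partition: {1,4} | {3} | {11} | {7} | {2,10} | {6} | {8} — 7 equivalence classes.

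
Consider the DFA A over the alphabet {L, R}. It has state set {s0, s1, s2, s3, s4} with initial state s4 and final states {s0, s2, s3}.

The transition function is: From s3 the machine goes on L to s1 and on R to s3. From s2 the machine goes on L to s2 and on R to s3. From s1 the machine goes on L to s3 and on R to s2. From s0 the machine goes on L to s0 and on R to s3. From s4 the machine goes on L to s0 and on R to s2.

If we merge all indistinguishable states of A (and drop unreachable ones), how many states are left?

4

Initial partition by acceptance: {s0,s2,s3} | {s1,s4}.
On input L, block {s0,s2,s3} splits into {s0,s2} and {s3}.
Refine {s1,s4} on symbol L: members go to different blocks, giving {s1} and {s4}.
No further refinement is possible. Final partition (4 blocks): {s0,s2} | {s1} | {s3} | {s4}.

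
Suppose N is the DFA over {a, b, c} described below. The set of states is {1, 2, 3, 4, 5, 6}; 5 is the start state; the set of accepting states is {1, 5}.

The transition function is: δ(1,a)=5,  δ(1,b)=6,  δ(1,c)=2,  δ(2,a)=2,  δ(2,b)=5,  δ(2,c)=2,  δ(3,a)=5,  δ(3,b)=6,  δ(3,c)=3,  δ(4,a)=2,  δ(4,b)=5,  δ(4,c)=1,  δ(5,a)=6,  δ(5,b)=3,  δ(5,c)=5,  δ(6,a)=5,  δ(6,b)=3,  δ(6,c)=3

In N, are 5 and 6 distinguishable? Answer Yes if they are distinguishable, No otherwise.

First remove the unreachable states {1,2,4}; 3 states remain.
P0 = {5} | {3,6}.
Stable partition: {5} | {3,6} — 2 equivalence classes.
5 and 6 end up in different blocks, so they are distinguishable. For instance, the string 'ε' is accepted from only 5.

Yes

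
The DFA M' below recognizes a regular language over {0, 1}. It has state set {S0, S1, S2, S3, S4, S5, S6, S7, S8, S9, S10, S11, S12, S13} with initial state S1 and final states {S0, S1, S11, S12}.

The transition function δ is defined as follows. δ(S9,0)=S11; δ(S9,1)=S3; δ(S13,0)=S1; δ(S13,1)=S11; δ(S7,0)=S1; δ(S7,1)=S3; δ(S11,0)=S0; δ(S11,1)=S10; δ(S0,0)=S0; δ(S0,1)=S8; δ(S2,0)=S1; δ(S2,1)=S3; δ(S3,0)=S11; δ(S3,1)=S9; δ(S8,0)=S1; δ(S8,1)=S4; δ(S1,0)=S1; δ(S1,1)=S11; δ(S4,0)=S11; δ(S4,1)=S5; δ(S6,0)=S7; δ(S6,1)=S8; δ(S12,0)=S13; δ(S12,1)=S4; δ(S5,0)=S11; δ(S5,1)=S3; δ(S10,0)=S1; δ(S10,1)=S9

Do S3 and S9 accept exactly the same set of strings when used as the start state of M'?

Yes

First remove the unreachable states {S2,S6,S7,S12,S13}; 9 states remain.
P0 = {S0,S1,S11} | {S3,S4,S5,S8,S9,S10}.
On input 1, block {S0,S1,S11} splits into {S0,S11} and {S1}.
Split {S3,S4,S5,S8,S9,S10} by δ(·,0) → {S3,S4,S5,S9} and {S8,S10}.
No further refinement is possible. Final partition (4 blocks): {S0,S11} | {S3,S4,S5,S9} | {S1} | {S8,S10}.
S3 and S9 lie in the same block of the stable partition, so they are equivalent — no string distinguishes them.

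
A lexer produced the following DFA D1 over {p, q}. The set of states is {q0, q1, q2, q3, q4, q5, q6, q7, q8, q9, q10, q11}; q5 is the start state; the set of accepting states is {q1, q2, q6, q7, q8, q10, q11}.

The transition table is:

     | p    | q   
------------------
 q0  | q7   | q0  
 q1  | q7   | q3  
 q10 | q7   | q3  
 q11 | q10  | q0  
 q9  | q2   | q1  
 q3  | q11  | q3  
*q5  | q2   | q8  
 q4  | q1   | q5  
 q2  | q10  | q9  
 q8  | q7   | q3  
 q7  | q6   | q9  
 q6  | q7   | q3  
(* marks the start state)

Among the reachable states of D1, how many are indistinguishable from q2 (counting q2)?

States {q4} cannot be reached from the start state, so discard them.
Start with accepting vs non-accepting: {q1,q2,q6,q7,q8,q10,q11} | {q0,q3,q5,q9}.
Refine {q0,q3,q5,q9} on symbol q: members go to different blocks, giving {q0,q3} and {q5,q9}.
Split {q1,q2,q6,q7,q8,q10,q11} by δ(·,q) → {q1,q6,q8,q10,q11} and {q2,q7}.
On input p, block {q1,q6,q8,q10,q11} splits into {q1,q6,q8,q10} and {q11}.
Split {q0,q3} by δ(·,p) → {q0} and {q3}.
No further refinement is possible. Final partition (6 blocks): {q1,q6,q8,q10} | {q0} | {q5,q9} | {q2,q7} | {q11} | {q3}.
State q2 belongs to the block {q2,q7}, which has 2 states.

2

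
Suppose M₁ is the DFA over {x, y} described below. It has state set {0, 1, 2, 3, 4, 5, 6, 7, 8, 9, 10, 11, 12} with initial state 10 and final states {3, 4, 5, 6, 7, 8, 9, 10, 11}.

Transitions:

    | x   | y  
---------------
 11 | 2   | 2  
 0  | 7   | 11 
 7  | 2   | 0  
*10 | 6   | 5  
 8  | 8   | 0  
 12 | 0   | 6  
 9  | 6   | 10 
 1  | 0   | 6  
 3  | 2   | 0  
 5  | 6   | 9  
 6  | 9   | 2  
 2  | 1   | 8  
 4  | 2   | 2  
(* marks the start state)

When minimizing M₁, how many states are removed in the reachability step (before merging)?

3

No path from 10 leads to 3, 4, 12; the other 10 states are all reachable.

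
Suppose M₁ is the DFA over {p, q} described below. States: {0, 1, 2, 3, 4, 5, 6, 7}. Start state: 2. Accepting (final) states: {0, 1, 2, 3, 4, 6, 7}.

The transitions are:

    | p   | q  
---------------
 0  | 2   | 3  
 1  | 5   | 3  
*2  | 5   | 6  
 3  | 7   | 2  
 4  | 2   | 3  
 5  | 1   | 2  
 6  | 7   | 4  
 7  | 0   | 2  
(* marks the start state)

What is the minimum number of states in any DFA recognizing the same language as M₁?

Every state is reachable, so we keep all 8.
P0 = {0,1,2,3,4,6,7} | {5}.
Refine {0,1,2,3,4,6,7} on symbol p: members go to different blocks, giving {0,3,4,6,7} and {1,2}.
Split {0,3,4,6,7} by δ(·,p) → {3,6,7} and {0,4}.
Refine {3,6,7} on symbol p: members go to different blocks, giving {3,6} and {7}.
Refine {3,6} on symbol q: members go to different blocks, giving {3} and {6}.
On input q, block {1,2} splits into {1} and {2}.
The partition is now stable with 7 blocks: {3} | {5} | {1} | {0,4} | {7} | {6} | {2}.

7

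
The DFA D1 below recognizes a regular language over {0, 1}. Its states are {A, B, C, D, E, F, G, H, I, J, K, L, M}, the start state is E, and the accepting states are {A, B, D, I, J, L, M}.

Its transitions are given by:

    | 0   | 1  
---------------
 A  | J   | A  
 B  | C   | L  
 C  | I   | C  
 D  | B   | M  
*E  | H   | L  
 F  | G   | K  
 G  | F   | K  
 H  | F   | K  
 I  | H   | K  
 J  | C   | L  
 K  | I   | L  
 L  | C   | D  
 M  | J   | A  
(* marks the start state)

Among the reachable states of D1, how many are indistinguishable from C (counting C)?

Start with accepting vs non-accepting: {A,B,D,I,J,L,M} | {C,E,F,G,H,K}.
Refine {A,B,D,I,J,L,M} on symbol 0: members go to different blocks, giving {B,I,J,L} and {A,D,M}.
On input 1, block {B,I,J,L} splits into {B,J} and {I} and {L}.
Refine {C,E,F,G,H,K} on symbol 0: members go to different blocks, giving {E,F,G,H} and {C,K}.
On input 1, block {E,F,G,H} splits into {F,G,H} and {E}.
Split {C,K} by δ(·,1) → {C} and {K}.
No further refinement is possible. Final partition (8 blocks): {B,J} | {F,G,H} | {A,D,M} | {I} | {L} | {C} | {E} | {K}.
State C belongs to the block {C}, which has 1 states.

1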